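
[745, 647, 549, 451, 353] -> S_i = 745 + -98*i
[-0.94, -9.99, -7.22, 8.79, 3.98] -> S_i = Random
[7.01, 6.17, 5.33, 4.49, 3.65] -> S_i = 7.01 + -0.84*i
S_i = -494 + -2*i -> [-494, -496, -498, -500, -502]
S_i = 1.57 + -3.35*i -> [1.57, -1.78, -5.13, -8.48, -11.83]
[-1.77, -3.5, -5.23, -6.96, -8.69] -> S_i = -1.77 + -1.73*i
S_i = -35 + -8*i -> [-35, -43, -51, -59, -67]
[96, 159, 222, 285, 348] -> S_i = 96 + 63*i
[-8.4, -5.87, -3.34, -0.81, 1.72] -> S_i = -8.40 + 2.53*i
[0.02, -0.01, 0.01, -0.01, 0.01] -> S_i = 0.02*(-0.73)^i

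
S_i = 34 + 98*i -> [34, 132, 230, 328, 426]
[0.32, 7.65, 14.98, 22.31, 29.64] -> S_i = 0.32 + 7.33*i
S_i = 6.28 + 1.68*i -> [6.28, 7.96, 9.64, 11.32, 13.0]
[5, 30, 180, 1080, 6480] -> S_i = 5*6^i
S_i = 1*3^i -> [1, 3, 9, 27, 81]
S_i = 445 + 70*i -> [445, 515, 585, 655, 725]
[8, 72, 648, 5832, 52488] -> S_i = 8*9^i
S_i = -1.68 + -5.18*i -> [-1.68, -6.86, -12.04, -17.22, -22.4]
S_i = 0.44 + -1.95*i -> [0.44, -1.51, -3.46, -5.41, -7.36]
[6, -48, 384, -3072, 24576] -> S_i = 6*-8^i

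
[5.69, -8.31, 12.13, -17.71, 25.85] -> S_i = 5.69*(-1.46)^i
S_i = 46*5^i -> [46, 230, 1150, 5750, 28750]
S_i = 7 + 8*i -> [7, 15, 23, 31, 39]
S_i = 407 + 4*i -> [407, 411, 415, 419, 423]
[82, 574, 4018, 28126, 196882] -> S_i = 82*7^i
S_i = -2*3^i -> [-2, -6, -18, -54, -162]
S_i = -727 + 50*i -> [-727, -677, -627, -577, -527]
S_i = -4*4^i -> [-4, -16, -64, -256, -1024]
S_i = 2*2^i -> [2, 4, 8, 16, 32]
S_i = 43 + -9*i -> [43, 34, 25, 16, 7]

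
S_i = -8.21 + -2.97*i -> [-8.21, -11.18, -14.15, -17.12, -20.09]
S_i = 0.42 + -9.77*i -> [0.42, -9.35, -19.12, -28.89, -38.66]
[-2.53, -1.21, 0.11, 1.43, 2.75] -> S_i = -2.53 + 1.32*i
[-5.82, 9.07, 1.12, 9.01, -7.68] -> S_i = Random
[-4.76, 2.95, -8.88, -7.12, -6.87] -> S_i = Random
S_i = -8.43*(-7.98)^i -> [-8.43, 67.27, -536.83, 4283.87, -34185.28]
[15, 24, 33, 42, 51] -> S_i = 15 + 9*i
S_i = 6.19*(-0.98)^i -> [6.19, -6.07, 5.94, -5.83, 5.71]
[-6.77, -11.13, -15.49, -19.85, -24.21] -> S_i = -6.77 + -4.36*i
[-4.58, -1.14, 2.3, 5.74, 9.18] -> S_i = -4.58 + 3.44*i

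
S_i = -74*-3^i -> [-74, 222, -666, 1998, -5994]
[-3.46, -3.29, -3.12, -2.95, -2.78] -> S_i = -3.46 + 0.17*i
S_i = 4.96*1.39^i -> [4.96, 6.89, 9.58, 13.32, 18.52]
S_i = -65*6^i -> [-65, -390, -2340, -14040, -84240]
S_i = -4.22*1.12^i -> [-4.22, -4.73, -5.29, -5.93, -6.64]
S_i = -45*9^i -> [-45, -405, -3645, -32805, -295245]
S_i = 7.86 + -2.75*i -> [7.86, 5.11, 2.36, -0.39, -3.14]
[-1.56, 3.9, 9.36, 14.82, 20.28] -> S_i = -1.56 + 5.46*i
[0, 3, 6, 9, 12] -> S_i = 0 + 3*i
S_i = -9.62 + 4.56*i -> [-9.62, -5.06, -0.5, 4.06, 8.62]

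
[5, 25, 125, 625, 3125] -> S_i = 5*5^i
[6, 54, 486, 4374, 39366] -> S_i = 6*9^i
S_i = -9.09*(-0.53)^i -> [-9.09, 4.82, -2.55, 1.35, -0.72]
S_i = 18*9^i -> [18, 162, 1458, 13122, 118098]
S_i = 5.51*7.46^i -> [5.51, 41.1, 306.64, 2287.54, 17065.02]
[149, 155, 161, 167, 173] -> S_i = 149 + 6*i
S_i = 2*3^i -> [2, 6, 18, 54, 162]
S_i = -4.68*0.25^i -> [-4.68, -1.17, -0.29, -0.07, -0.02]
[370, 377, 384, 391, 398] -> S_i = 370 + 7*i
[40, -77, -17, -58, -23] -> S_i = Random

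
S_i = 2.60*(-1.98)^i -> [2.6, -5.15, 10.19, -20.18, 39.96]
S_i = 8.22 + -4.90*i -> [8.22, 3.32, -1.58, -6.48, -11.38]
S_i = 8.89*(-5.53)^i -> [8.89, -49.16, 271.86, -1503.41, 8313.85]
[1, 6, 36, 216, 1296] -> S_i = 1*6^i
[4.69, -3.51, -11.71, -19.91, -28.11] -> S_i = 4.69 + -8.20*i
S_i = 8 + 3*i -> [8, 11, 14, 17, 20]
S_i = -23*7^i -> [-23, -161, -1127, -7889, -55223]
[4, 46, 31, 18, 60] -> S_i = Random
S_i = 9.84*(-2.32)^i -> [9.84, -22.83, 52.96, -122.87, 285.07]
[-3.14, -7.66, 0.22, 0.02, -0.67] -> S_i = Random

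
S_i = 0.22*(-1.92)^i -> [0.22, -0.42, 0.81, -1.56, 2.99]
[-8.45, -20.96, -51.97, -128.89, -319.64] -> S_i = -8.45*2.48^i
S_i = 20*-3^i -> [20, -60, 180, -540, 1620]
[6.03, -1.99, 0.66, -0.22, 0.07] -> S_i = 6.03*(-0.33)^i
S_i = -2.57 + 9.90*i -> [-2.57, 7.33, 17.23, 27.13, 37.03]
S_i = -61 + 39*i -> [-61, -22, 17, 56, 95]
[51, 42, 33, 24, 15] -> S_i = 51 + -9*i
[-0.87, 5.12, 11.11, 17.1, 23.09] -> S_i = -0.87 + 5.99*i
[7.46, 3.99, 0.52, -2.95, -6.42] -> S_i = 7.46 + -3.47*i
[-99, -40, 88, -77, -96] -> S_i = Random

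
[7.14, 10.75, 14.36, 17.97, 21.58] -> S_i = 7.14 + 3.61*i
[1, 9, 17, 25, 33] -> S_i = 1 + 8*i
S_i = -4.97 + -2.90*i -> [-4.97, -7.87, -10.77, -13.67, -16.57]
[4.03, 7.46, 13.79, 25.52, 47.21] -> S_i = 4.03*1.85^i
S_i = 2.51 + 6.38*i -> [2.51, 8.89, 15.27, 21.65, 28.03]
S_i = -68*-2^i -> [-68, 136, -272, 544, -1088]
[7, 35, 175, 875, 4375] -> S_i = 7*5^i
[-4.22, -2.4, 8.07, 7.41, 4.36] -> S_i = Random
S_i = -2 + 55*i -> [-2, 53, 108, 163, 218]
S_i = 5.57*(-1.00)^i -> [5.57, -5.57, 5.57, -5.57, 5.57]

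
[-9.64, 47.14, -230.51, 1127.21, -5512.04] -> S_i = -9.64*(-4.89)^i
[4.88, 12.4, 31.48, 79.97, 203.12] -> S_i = 4.88*2.54^i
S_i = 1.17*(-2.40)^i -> [1.17, -2.81, 6.74, -16.17, 38.82]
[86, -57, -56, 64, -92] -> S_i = Random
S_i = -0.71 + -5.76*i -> [-0.71, -6.47, -12.23, -17.99, -23.75]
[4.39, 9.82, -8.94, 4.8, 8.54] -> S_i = Random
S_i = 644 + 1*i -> [644, 645, 646, 647, 648]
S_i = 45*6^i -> [45, 270, 1620, 9720, 58320]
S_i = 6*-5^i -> [6, -30, 150, -750, 3750]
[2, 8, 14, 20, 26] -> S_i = 2 + 6*i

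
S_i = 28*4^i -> [28, 112, 448, 1792, 7168]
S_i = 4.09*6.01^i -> [4.09, 24.58, 147.73, 887.86, 5336.07]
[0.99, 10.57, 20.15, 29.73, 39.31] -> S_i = 0.99 + 9.58*i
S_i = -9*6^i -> [-9, -54, -324, -1944, -11664]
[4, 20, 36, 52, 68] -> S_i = 4 + 16*i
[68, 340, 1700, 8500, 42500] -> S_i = 68*5^i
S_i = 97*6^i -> [97, 582, 3492, 20952, 125712]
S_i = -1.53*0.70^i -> [-1.53, -1.07, -0.75, -0.52, -0.37]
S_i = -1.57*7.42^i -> [-1.57, -11.65, -86.44, -641.37, -4759.0]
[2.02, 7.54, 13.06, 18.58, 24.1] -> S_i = 2.02 + 5.52*i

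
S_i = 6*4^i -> [6, 24, 96, 384, 1536]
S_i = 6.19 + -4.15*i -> [6.19, 2.04, -2.11, -6.26, -10.41]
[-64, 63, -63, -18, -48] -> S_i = Random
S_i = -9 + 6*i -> [-9, -3, 3, 9, 15]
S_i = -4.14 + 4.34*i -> [-4.14, 0.2, 4.54, 8.88, 13.22]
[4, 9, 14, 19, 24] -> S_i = 4 + 5*i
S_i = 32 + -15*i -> [32, 17, 2, -13, -28]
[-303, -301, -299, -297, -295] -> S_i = -303 + 2*i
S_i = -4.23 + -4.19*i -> [-4.23, -8.42, -12.61, -16.8, -20.99]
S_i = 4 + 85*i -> [4, 89, 174, 259, 344]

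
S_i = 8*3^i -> [8, 24, 72, 216, 648]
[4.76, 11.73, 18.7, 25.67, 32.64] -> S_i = 4.76 + 6.97*i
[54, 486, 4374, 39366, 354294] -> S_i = 54*9^i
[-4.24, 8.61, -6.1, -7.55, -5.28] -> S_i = Random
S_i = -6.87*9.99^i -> [-6.87, -68.63, -685.63, -6849.41, -68425.61]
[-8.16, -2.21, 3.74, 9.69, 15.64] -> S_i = -8.16 + 5.95*i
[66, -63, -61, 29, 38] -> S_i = Random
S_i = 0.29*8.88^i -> [0.29, 2.58, 22.87, 203.07, 1803.22]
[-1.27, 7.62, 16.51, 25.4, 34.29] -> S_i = -1.27 + 8.89*i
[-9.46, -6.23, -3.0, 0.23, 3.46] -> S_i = -9.46 + 3.23*i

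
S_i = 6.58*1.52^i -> [6.58, 10.0, 15.2, 23.11, 35.12]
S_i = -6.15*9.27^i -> [-6.15, -57.01, -528.49, -4899.08, -45414.45]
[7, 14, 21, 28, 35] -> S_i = 7 + 7*i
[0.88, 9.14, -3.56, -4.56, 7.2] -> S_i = Random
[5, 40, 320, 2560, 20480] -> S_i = 5*8^i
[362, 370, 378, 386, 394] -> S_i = 362 + 8*i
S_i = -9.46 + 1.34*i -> [-9.46, -8.12, -6.78, -5.44, -4.1]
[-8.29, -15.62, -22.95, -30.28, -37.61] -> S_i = -8.29 + -7.33*i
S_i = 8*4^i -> [8, 32, 128, 512, 2048]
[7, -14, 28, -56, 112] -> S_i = 7*-2^i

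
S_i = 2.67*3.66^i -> [2.67, 9.77, 35.77, 130.9, 479.11]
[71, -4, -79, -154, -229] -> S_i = 71 + -75*i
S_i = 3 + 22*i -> [3, 25, 47, 69, 91]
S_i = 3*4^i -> [3, 12, 48, 192, 768]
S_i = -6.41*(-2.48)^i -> [-6.41, 15.9, -39.42, 97.77, -242.47]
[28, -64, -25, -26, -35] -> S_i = Random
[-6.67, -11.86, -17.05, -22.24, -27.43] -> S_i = -6.67 + -5.19*i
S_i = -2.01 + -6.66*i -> [-2.01, -8.67, -15.33, -21.99, -28.65]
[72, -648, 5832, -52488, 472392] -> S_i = 72*-9^i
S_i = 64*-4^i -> [64, -256, 1024, -4096, 16384]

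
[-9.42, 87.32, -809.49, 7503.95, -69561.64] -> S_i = -9.42*(-9.27)^i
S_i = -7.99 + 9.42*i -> [-7.99, 1.43, 10.85, 20.27, 29.69]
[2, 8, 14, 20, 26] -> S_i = 2 + 6*i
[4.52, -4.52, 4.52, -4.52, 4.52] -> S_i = 4.52*(-1.00)^i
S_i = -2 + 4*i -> [-2, 2, 6, 10, 14]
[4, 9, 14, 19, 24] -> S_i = 4 + 5*i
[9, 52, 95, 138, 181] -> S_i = 9 + 43*i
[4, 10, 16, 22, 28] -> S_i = 4 + 6*i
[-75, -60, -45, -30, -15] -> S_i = -75 + 15*i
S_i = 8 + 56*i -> [8, 64, 120, 176, 232]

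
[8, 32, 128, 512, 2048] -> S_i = 8*4^i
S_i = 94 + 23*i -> [94, 117, 140, 163, 186]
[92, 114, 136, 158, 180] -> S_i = 92 + 22*i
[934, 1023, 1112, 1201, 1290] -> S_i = 934 + 89*i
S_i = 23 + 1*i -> [23, 24, 25, 26, 27]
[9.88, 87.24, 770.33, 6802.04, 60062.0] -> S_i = 9.88*8.83^i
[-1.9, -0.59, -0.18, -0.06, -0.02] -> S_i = -1.90*0.31^i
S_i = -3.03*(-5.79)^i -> [-3.03, 17.54, -101.58, 588.14, -3405.31]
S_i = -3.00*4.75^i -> [-3.0, -14.25, -67.69, -321.52, -1527.2]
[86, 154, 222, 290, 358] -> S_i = 86 + 68*i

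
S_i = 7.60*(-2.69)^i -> [7.6, -20.44, 54.99, -147.93, 397.94]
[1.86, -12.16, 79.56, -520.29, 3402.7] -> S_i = 1.86*(-6.54)^i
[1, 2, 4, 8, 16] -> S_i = 1*2^i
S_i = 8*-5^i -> [8, -40, 200, -1000, 5000]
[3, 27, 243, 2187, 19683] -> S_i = 3*9^i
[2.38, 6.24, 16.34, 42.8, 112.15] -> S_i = 2.38*2.62^i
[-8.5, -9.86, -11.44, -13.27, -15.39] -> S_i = -8.50*1.16^i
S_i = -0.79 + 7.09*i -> [-0.79, 6.3, 13.39, 20.48, 27.57]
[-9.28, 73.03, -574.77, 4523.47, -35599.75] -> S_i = -9.28*(-7.87)^i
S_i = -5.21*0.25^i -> [-5.21, -1.3, -0.33, -0.08, -0.02]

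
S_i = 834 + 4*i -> [834, 838, 842, 846, 850]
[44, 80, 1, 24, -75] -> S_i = Random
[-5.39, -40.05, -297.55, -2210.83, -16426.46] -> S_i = -5.39*7.43^i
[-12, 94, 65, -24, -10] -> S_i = Random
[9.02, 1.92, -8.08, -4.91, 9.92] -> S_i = Random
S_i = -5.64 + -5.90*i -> [-5.64, -11.54, -17.44, -23.34, -29.24]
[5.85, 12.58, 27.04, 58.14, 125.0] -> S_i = 5.85*2.15^i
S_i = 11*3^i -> [11, 33, 99, 297, 891]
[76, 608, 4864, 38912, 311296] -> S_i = 76*8^i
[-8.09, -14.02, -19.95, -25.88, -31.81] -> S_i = -8.09 + -5.93*i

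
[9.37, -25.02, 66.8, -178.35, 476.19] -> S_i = 9.37*(-2.67)^i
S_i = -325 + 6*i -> [-325, -319, -313, -307, -301]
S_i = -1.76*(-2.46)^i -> [-1.76, 4.33, -10.65, 26.2, -64.45]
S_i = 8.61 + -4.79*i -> [8.61, 3.82, -0.97, -5.76, -10.55]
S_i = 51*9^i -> [51, 459, 4131, 37179, 334611]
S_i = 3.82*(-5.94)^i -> [3.82, -22.69, 134.78, -800.61, 4755.64]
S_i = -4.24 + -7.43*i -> [-4.24, -11.67, -19.1, -26.53, -33.96]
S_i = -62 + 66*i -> [-62, 4, 70, 136, 202]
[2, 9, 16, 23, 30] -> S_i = 2 + 7*i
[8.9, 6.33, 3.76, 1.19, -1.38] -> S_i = 8.90 + -2.57*i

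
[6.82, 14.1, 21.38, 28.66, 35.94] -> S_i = 6.82 + 7.28*i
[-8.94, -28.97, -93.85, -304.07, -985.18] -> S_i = -8.94*3.24^i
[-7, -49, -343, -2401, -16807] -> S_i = -7*7^i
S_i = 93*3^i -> [93, 279, 837, 2511, 7533]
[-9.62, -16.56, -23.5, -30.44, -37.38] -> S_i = -9.62 + -6.94*i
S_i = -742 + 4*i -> [-742, -738, -734, -730, -726]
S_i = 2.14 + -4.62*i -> [2.14, -2.48, -7.1, -11.72, -16.34]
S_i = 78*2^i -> [78, 156, 312, 624, 1248]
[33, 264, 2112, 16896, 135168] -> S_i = 33*8^i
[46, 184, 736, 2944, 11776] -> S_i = 46*4^i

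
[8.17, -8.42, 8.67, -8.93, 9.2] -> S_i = 8.17*(-1.03)^i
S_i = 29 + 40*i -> [29, 69, 109, 149, 189]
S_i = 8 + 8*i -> [8, 16, 24, 32, 40]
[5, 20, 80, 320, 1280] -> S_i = 5*4^i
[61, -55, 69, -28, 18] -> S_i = Random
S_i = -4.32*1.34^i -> [-4.32, -5.79, -7.76, -10.39, -13.93]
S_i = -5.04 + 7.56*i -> [-5.04, 2.52, 10.08, 17.64, 25.2]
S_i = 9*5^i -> [9, 45, 225, 1125, 5625]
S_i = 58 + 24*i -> [58, 82, 106, 130, 154]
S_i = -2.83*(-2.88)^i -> [-2.83, 8.15, -23.47, 67.6, -194.7]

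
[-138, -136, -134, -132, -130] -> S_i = -138 + 2*i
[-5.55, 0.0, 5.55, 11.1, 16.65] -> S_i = -5.55 + 5.55*i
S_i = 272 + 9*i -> [272, 281, 290, 299, 308]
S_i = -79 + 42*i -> [-79, -37, 5, 47, 89]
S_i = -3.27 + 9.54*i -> [-3.27, 6.27, 15.81, 25.35, 34.89]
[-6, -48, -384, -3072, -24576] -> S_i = -6*8^i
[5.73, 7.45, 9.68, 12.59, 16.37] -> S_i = 5.73*1.30^i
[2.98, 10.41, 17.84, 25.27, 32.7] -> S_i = 2.98 + 7.43*i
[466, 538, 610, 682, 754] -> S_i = 466 + 72*i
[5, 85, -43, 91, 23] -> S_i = Random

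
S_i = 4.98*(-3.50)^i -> [4.98, -17.43, 61.0, -213.52, 747.31]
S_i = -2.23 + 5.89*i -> [-2.23, 3.66, 9.55, 15.44, 21.33]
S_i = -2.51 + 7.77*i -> [-2.51, 5.26, 13.03, 20.8, 28.57]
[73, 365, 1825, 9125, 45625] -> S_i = 73*5^i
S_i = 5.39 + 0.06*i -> [5.39, 5.45, 5.51, 5.57, 5.63]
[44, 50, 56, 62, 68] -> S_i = 44 + 6*i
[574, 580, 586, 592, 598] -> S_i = 574 + 6*i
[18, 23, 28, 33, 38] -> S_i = 18 + 5*i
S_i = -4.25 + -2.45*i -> [-4.25, -6.7, -9.15, -11.6, -14.05]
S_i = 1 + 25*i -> [1, 26, 51, 76, 101]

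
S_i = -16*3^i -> [-16, -48, -144, -432, -1296]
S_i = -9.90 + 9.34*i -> [-9.9, -0.56, 8.78, 18.12, 27.46]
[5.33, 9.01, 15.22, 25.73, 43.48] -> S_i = 5.33*1.69^i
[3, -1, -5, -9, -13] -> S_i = 3 + -4*i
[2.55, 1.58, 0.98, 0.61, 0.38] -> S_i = 2.55*0.62^i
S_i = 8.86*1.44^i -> [8.86, 12.76, 18.37, 26.46, 38.1]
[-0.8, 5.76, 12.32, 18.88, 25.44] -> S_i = -0.80 + 6.56*i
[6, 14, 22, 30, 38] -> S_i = 6 + 8*i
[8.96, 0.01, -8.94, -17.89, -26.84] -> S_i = 8.96 + -8.95*i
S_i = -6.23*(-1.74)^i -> [-6.23, 10.84, -18.86, 32.82, -57.11]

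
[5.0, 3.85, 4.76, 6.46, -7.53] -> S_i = Random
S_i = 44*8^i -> [44, 352, 2816, 22528, 180224]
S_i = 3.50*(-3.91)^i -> [3.5, -13.68, 53.51, -209.22, 818.04]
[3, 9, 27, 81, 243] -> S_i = 3*3^i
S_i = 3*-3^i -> [3, -9, 27, -81, 243]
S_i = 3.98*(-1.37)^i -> [3.98, -5.45, 7.47, -10.23, 14.02]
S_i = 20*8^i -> [20, 160, 1280, 10240, 81920]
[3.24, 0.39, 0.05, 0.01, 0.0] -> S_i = 3.24*0.12^i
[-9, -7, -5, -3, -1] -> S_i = -9 + 2*i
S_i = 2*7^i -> [2, 14, 98, 686, 4802]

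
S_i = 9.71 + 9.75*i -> [9.71, 19.46, 29.21, 38.96, 48.71]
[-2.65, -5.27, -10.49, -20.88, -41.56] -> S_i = -2.65*1.99^i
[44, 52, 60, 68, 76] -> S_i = 44 + 8*i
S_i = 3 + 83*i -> [3, 86, 169, 252, 335]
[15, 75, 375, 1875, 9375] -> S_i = 15*5^i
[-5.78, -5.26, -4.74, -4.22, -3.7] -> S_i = -5.78 + 0.52*i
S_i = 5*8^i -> [5, 40, 320, 2560, 20480]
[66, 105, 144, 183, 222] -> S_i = 66 + 39*i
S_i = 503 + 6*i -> [503, 509, 515, 521, 527]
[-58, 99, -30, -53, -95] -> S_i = Random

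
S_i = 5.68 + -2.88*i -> [5.68, 2.8, -0.08, -2.96, -5.84]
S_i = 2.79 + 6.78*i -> [2.79, 9.57, 16.35, 23.13, 29.91]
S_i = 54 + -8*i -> [54, 46, 38, 30, 22]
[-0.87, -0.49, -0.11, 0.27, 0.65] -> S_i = -0.87 + 0.38*i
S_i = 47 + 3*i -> [47, 50, 53, 56, 59]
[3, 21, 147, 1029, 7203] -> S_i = 3*7^i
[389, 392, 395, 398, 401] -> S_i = 389 + 3*i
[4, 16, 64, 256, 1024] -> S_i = 4*4^i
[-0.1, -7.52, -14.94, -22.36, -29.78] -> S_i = -0.10 + -7.42*i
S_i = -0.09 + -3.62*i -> [-0.09, -3.71, -7.33, -10.95, -14.57]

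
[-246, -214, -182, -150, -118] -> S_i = -246 + 32*i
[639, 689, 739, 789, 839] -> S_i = 639 + 50*i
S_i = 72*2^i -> [72, 144, 288, 576, 1152]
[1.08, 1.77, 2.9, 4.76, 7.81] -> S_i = 1.08*1.64^i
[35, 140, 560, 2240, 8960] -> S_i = 35*4^i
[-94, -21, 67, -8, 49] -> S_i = Random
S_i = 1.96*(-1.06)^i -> [1.96, -2.08, 2.2, -2.33, 2.47]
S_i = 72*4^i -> [72, 288, 1152, 4608, 18432]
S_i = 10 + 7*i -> [10, 17, 24, 31, 38]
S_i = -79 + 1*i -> [-79, -78, -77, -76, -75]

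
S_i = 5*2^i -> [5, 10, 20, 40, 80]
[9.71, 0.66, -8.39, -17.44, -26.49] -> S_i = 9.71 + -9.05*i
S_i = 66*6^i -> [66, 396, 2376, 14256, 85536]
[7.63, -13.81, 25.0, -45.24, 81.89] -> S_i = 7.63*(-1.81)^i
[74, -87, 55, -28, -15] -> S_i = Random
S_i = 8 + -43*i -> [8, -35, -78, -121, -164]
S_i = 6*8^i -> [6, 48, 384, 3072, 24576]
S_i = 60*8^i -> [60, 480, 3840, 30720, 245760]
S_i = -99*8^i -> [-99, -792, -6336, -50688, -405504]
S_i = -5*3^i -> [-5, -15, -45, -135, -405]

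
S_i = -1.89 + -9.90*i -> [-1.89, -11.79, -21.69, -31.59, -41.49]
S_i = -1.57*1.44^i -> [-1.57, -2.26, -3.26, -4.69, -6.75]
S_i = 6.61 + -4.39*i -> [6.61, 2.22, -2.17, -6.56, -10.95]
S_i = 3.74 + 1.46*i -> [3.74, 5.2, 6.66, 8.12, 9.58]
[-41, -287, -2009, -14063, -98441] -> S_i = -41*7^i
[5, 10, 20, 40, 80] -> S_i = 5*2^i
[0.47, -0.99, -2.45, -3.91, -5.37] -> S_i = 0.47 + -1.46*i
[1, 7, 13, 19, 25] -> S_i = 1 + 6*i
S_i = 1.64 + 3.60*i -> [1.64, 5.24, 8.84, 12.44, 16.04]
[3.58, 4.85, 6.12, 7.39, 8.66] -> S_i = 3.58 + 1.27*i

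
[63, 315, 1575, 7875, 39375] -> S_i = 63*5^i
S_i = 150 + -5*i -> [150, 145, 140, 135, 130]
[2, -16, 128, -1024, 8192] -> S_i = 2*-8^i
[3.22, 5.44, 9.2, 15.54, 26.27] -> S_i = 3.22*1.69^i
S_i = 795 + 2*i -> [795, 797, 799, 801, 803]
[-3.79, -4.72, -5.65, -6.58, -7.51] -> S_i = -3.79 + -0.93*i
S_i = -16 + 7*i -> [-16, -9, -2, 5, 12]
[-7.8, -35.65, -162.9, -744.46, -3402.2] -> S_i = -7.80*4.57^i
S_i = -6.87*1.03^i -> [-6.87, -7.08, -7.29, -7.51, -7.73]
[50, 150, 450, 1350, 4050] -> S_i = 50*3^i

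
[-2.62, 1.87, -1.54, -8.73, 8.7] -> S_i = Random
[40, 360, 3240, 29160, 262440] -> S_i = 40*9^i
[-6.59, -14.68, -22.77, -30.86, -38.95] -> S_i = -6.59 + -8.09*i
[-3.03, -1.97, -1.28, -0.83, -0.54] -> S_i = -3.03*0.65^i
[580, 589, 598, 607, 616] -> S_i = 580 + 9*i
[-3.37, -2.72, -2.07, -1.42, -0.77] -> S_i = -3.37 + 0.65*i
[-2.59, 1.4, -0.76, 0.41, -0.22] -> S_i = -2.59*(-0.54)^i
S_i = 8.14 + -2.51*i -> [8.14, 5.63, 3.12, 0.61, -1.9]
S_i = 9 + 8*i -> [9, 17, 25, 33, 41]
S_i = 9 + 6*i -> [9, 15, 21, 27, 33]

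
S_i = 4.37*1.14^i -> [4.37, 4.98, 5.68, 6.47, 7.38]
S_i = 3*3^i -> [3, 9, 27, 81, 243]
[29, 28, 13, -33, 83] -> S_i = Random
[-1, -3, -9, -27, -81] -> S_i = -1*3^i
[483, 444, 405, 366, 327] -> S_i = 483 + -39*i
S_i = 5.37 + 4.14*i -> [5.37, 9.51, 13.65, 17.79, 21.93]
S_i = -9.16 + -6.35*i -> [-9.16, -15.51, -21.86, -28.21, -34.56]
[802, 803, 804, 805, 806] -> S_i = 802 + 1*i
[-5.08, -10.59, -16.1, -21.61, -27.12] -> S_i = -5.08 + -5.51*i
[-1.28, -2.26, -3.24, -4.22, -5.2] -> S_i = -1.28 + -0.98*i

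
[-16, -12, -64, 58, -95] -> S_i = Random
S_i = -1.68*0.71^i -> [-1.68, -1.19, -0.85, -0.6, -0.43]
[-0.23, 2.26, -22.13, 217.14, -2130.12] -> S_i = -0.23*(-9.81)^i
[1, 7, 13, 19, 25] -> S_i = 1 + 6*i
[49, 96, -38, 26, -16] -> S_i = Random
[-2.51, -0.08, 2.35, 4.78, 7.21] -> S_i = -2.51 + 2.43*i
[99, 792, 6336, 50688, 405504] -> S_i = 99*8^i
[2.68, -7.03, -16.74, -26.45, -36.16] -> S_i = 2.68 + -9.71*i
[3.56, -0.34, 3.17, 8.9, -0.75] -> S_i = Random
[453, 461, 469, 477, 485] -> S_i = 453 + 8*i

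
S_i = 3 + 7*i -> [3, 10, 17, 24, 31]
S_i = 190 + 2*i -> [190, 192, 194, 196, 198]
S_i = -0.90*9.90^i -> [-0.9, -8.91, -88.21, -873.27, -8645.36]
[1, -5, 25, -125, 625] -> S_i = 1*-5^i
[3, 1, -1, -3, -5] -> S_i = 3 + -2*i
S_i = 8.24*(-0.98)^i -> [8.24, -8.08, 7.91, -7.76, 7.6]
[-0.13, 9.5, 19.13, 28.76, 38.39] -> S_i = -0.13 + 9.63*i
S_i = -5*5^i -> [-5, -25, -125, -625, -3125]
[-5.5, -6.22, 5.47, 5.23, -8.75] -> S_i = Random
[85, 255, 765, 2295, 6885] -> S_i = 85*3^i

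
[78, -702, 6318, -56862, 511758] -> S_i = 78*-9^i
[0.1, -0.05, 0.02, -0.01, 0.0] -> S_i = 0.10*(-0.46)^i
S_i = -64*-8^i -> [-64, 512, -4096, 32768, -262144]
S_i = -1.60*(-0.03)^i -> [-1.6, 0.05, -0.0, 0.0, -0.0]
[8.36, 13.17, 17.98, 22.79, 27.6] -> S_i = 8.36 + 4.81*i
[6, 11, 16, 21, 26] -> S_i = 6 + 5*i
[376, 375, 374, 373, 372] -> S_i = 376 + -1*i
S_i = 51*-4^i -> [51, -204, 816, -3264, 13056]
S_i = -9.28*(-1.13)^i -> [-9.28, 10.49, -11.85, 13.39, -15.13]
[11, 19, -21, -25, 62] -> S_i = Random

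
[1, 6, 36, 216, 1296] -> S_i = 1*6^i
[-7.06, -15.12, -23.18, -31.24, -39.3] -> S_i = -7.06 + -8.06*i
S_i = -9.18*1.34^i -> [-9.18, -12.3, -16.48, -22.09, -29.6]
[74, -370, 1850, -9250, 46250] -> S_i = 74*-5^i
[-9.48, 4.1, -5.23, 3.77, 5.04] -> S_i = Random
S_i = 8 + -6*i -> [8, 2, -4, -10, -16]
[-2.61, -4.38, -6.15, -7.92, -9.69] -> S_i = -2.61 + -1.77*i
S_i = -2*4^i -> [-2, -8, -32, -128, -512]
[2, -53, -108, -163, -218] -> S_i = 2 + -55*i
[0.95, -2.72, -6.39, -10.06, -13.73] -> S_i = 0.95 + -3.67*i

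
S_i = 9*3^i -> [9, 27, 81, 243, 729]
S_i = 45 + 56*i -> [45, 101, 157, 213, 269]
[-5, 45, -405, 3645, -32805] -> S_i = -5*-9^i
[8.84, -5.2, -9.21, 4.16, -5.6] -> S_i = Random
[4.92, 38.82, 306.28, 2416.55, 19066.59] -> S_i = 4.92*7.89^i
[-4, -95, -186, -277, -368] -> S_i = -4 + -91*i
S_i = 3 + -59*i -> [3, -56, -115, -174, -233]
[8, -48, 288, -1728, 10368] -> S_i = 8*-6^i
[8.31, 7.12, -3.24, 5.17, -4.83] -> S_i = Random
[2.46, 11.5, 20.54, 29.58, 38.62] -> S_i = 2.46 + 9.04*i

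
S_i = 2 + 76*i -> [2, 78, 154, 230, 306]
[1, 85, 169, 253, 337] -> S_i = 1 + 84*i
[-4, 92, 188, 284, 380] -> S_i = -4 + 96*i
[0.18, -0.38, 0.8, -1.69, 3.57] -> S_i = 0.18*(-2.11)^i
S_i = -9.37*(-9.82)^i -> [-9.37, 92.01, -903.57, 8873.07, -87133.58]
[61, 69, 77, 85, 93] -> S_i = 61 + 8*i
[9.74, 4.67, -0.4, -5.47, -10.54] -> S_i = 9.74 + -5.07*i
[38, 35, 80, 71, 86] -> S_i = Random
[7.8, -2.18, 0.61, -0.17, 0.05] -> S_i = 7.80*(-0.28)^i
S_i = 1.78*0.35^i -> [1.78, 0.62, 0.22, 0.08, 0.03]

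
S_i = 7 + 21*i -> [7, 28, 49, 70, 91]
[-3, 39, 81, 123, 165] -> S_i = -3 + 42*i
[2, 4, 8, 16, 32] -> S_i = 2*2^i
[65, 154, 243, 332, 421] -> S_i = 65 + 89*i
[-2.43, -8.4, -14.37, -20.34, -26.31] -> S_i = -2.43 + -5.97*i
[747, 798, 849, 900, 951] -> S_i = 747 + 51*i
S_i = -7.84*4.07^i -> [-7.84, -31.91, -129.87, -528.57, -2151.26]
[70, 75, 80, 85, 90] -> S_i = 70 + 5*i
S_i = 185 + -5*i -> [185, 180, 175, 170, 165]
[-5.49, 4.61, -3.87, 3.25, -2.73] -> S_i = -5.49*(-0.84)^i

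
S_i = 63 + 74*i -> [63, 137, 211, 285, 359]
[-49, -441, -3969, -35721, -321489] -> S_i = -49*9^i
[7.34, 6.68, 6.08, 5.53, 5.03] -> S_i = 7.34*0.91^i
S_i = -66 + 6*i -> [-66, -60, -54, -48, -42]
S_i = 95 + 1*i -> [95, 96, 97, 98, 99]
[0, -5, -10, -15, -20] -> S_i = 0 + -5*i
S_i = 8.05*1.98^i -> [8.05, 15.94, 31.56, 62.49, 123.72]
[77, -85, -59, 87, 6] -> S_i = Random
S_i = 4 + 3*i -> [4, 7, 10, 13, 16]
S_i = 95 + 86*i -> [95, 181, 267, 353, 439]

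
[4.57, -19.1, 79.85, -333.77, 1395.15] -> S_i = 4.57*(-4.18)^i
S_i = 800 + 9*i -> [800, 809, 818, 827, 836]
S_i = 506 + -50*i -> [506, 456, 406, 356, 306]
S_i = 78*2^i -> [78, 156, 312, 624, 1248]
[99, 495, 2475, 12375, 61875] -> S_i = 99*5^i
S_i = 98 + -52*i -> [98, 46, -6, -58, -110]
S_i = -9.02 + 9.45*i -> [-9.02, 0.43, 9.88, 19.33, 28.78]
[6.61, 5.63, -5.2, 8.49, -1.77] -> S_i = Random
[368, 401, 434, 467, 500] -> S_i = 368 + 33*i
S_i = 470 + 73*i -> [470, 543, 616, 689, 762]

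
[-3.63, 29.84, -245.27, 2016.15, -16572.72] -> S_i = -3.63*(-8.22)^i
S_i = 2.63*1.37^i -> [2.63, 3.6, 4.94, 6.76, 9.26]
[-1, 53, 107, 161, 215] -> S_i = -1 + 54*i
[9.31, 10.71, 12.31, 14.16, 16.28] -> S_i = 9.31*1.15^i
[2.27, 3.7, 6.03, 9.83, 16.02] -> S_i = 2.27*1.63^i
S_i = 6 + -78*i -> [6, -72, -150, -228, -306]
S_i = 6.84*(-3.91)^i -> [6.84, -26.74, 104.57, -408.87, 1598.69]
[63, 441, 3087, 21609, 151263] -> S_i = 63*7^i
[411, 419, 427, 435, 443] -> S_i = 411 + 8*i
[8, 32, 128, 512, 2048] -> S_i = 8*4^i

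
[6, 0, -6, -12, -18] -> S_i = 6 + -6*i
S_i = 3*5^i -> [3, 15, 75, 375, 1875]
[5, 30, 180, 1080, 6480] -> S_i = 5*6^i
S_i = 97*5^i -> [97, 485, 2425, 12125, 60625]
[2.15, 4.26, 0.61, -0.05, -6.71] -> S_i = Random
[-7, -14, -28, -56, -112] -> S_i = -7*2^i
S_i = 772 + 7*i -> [772, 779, 786, 793, 800]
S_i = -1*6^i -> [-1, -6, -36, -216, -1296]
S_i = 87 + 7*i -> [87, 94, 101, 108, 115]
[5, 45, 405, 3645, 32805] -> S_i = 5*9^i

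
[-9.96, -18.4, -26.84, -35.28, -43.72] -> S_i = -9.96 + -8.44*i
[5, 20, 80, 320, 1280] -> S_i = 5*4^i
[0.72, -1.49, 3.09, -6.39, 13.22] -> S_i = 0.72*(-2.07)^i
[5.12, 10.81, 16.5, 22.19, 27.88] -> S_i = 5.12 + 5.69*i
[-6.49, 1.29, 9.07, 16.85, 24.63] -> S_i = -6.49 + 7.78*i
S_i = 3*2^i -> [3, 6, 12, 24, 48]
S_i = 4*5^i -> [4, 20, 100, 500, 2500]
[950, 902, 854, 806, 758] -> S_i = 950 + -48*i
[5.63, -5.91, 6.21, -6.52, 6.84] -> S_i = 5.63*(-1.05)^i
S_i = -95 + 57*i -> [-95, -38, 19, 76, 133]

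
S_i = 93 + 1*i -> [93, 94, 95, 96, 97]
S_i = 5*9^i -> [5, 45, 405, 3645, 32805]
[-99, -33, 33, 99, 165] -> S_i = -99 + 66*i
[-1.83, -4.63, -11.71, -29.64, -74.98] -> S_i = -1.83*2.53^i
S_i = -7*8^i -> [-7, -56, -448, -3584, -28672]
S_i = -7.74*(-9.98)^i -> [-7.74, 77.25, -770.91, 7693.65, -76782.66]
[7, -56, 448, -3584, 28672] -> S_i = 7*-8^i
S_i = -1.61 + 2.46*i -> [-1.61, 0.85, 3.31, 5.77, 8.23]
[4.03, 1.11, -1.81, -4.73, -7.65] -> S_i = 4.03 + -2.92*i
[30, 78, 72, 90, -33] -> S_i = Random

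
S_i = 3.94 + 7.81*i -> [3.94, 11.75, 19.56, 27.37, 35.18]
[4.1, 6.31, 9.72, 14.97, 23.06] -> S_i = 4.10*1.54^i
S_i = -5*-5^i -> [-5, 25, -125, 625, -3125]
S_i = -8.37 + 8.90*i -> [-8.37, 0.53, 9.43, 18.33, 27.23]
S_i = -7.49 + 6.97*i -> [-7.49, -0.52, 6.45, 13.42, 20.39]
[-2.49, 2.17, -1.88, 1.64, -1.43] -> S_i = -2.49*(-0.87)^i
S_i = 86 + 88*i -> [86, 174, 262, 350, 438]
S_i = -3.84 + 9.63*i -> [-3.84, 5.79, 15.42, 25.05, 34.68]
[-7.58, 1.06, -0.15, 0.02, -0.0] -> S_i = -7.58*(-0.14)^i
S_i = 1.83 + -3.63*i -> [1.83, -1.8, -5.43, -9.06, -12.69]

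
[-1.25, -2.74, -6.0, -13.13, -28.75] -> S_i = -1.25*2.19^i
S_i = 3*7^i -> [3, 21, 147, 1029, 7203]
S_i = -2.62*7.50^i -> [-2.62, -19.65, -147.38, -1105.31, -8289.84]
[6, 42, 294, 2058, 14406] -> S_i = 6*7^i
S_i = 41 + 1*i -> [41, 42, 43, 44, 45]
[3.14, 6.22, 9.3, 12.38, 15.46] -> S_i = 3.14 + 3.08*i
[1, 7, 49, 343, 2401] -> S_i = 1*7^i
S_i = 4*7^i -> [4, 28, 196, 1372, 9604]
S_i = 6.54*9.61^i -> [6.54, 62.85, 603.98, 5804.27, 55779.07]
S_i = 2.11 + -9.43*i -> [2.11, -7.32, -16.75, -26.18, -35.61]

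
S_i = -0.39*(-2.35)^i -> [-0.39, 0.92, -2.15, 5.06, -11.89]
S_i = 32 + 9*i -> [32, 41, 50, 59, 68]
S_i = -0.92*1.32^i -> [-0.92, -1.21, -1.6, -2.12, -2.79]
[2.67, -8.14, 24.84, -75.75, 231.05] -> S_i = 2.67*(-3.05)^i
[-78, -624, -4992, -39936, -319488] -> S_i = -78*8^i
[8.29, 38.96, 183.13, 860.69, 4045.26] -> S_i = 8.29*4.70^i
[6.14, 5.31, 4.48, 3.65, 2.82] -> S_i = 6.14 + -0.83*i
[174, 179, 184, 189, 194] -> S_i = 174 + 5*i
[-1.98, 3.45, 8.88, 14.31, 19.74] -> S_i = -1.98 + 5.43*i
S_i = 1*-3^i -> [1, -3, 9, -27, 81]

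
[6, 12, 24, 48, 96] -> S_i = 6*2^i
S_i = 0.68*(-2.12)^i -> [0.68, -1.44, 3.06, -6.48, 13.74]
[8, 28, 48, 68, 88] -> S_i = 8 + 20*i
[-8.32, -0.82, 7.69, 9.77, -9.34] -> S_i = Random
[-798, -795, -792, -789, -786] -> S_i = -798 + 3*i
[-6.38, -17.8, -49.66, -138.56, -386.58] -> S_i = -6.38*2.79^i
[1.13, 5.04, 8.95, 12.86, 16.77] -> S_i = 1.13 + 3.91*i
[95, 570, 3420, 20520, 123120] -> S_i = 95*6^i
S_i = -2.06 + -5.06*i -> [-2.06, -7.12, -12.18, -17.24, -22.3]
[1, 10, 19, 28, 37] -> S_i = 1 + 9*i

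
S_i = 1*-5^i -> [1, -5, 25, -125, 625]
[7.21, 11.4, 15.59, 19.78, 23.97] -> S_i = 7.21 + 4.19*i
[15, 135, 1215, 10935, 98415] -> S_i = 15*9^i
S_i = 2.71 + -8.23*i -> [2.71, -5.52, -13.75, -21.98, -30.21]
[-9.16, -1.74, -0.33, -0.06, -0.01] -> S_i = -9.16*0.19^i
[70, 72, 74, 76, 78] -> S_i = 70 + 2*i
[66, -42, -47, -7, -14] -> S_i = Random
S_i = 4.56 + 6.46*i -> [4.56, 11.02, 17.48, 23.94, 30.4]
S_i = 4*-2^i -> [4, -8, 16, -32, 64]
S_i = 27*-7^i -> [27, -189, 1323, -9261, 64827]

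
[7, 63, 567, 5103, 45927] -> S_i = 7*9^i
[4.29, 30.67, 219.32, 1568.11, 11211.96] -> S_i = 4.29*7.15^i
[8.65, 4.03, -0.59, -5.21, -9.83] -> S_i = 8.65 + -4.62*i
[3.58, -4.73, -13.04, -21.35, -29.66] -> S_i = 3.58 + -8.31*i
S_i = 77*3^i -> [77, 231, 693, 2079, 6237]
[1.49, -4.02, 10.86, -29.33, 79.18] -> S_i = 1.49*(-2.70)^i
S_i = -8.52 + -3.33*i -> [-8.52, -11.85, -15.18, -18.51, -21.84]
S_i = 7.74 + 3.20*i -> [7.74, 10.94, 14.14, 17.34, 20.54]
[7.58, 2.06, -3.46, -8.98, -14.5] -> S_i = 7.58 + -5.52*i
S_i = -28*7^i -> [-28, -196, -1372, -9604, -67228]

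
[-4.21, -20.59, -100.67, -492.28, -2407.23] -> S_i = -4.21*4.89^i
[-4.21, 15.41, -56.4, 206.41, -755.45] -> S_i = -4.21*(-3.66)^i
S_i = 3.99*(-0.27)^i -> [3.99, -1.08, 0.29, -0.08, 0.02]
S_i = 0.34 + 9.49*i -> [0.34, 9.83, 19.32, 28.81, 38.3]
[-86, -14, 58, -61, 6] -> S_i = Random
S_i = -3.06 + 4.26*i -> [-3.06, 1.2, 5.46, 9.72, 13.98]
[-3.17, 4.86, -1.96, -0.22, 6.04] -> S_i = Random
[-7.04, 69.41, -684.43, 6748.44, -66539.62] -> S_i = -7.04*(-9.86)^i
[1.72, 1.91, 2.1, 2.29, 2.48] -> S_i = 1.72 + 0.19*i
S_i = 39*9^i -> [39, 351, 3159, 28431, 255879]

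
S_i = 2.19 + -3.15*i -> [2.19, -0.96, -4.11, -7.26, -10.41]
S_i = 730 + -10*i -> [730, 720, 710, 700, 690]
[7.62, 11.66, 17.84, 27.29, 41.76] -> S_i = 7.62*1.53^i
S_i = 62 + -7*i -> [62, 55, 48, 41, 34]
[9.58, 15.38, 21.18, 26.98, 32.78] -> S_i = 9.58 + 5.80*i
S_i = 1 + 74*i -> [1, 75, 149, 223, 297]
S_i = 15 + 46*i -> [15, 61, 107, 153, 199]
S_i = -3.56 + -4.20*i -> [-3.56, -7.76, -11.96, -16.16, -20.36]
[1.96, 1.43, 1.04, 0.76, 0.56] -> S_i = 1.96*0.73^i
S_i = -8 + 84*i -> [-8, 76, 160, 244, 328]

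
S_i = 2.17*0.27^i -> [2.17, 0.59, 0.16, 0.04, 0.01]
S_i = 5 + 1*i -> [5, 6, 7, 8, 9]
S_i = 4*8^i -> [4, 32, 256, 2048, 16384]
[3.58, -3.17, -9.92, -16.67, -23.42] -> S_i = 3.58 + -6.75*i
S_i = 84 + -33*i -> [84, 51, 18, -15, -48]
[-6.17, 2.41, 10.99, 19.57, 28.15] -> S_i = -6.17 + 8.58*i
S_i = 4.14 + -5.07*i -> [4.14, -0.93, -6.0, -11.07, -16.14]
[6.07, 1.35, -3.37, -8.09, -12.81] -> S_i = 6.07 + -4.72*i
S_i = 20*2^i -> [20, 40, 80, 160, 320]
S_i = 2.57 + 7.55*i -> [2.57, 10.12, 17.67, 25.22, 32.77]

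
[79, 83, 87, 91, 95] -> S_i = 79 + 4*i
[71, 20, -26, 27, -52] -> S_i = Random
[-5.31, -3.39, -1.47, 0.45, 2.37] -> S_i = -5.31 + 1.92*i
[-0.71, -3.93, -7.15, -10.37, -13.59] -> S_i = -0.71 + -3.22*i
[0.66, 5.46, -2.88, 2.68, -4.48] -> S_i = Random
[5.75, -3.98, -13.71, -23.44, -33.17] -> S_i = 5.75 + -9.73*i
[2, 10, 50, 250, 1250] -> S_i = 2*5^i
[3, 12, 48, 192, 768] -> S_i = 3*4^i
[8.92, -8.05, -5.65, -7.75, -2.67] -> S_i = Random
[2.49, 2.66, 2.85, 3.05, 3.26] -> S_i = 2.49*1.07^i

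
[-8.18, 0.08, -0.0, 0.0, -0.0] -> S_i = -8.18*(-0.01)^i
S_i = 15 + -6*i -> [15, 9, 3, -3, -9]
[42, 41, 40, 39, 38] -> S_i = 42 + -1*i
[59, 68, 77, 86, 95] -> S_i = 59 + 9*i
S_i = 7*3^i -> [7, 21, 63, 189, 567]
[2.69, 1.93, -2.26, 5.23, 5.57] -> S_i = Random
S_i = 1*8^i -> [1, 8, 64, 512, 4096]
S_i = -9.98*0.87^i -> [-9.98, -8.68, -7.55, -6.57, -5.72]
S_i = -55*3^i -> [-55, -165, -495, -1485, -4455]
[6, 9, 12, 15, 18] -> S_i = 6 + 3*i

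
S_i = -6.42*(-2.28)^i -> [-6.42, 14.64, -33.37, 76.09, -173.49]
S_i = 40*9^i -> [40, 360, 3240, 29160, 262440]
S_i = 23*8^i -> [23, 184, 1472, 11776, 94208]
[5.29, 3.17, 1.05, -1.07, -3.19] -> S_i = 5.29 + -2.12*i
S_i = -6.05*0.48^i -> [-6.05, -2.9, -1.39, -0.67, -0.32]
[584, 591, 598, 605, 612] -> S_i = 584 + 7*i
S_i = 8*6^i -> [8, 48, 288, 1728, 10368]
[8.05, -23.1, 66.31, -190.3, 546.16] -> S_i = 8.05*(-2.87)^i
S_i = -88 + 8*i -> [-88, -80, -72, -64, -56]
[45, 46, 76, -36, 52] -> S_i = Random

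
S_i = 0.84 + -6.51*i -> [0.84, -5.67, -12.18, -18.69, -25.2]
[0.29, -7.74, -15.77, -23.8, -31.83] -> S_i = 0.29 + -8.03*i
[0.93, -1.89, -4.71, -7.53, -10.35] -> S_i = 0.93 + -2.82*i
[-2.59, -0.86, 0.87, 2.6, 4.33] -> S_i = -2.59 + 1.73*i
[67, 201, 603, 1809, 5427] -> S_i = 67*3^i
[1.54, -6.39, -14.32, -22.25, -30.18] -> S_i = 1.54 + -7.93*i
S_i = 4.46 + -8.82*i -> [4.46, -4.36, -13.18, -22.0, -30.82]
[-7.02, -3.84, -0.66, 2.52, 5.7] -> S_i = -7.02 + 3.18*i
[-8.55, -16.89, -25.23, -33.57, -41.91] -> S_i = -8.55 + -8.34*i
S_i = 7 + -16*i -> [7, -9, -25, -41, -57]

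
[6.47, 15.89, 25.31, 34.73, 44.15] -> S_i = 6.47 + 9.42*i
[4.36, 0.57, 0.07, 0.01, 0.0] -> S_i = 4.36*0.13^i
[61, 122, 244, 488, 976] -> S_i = 61*2^i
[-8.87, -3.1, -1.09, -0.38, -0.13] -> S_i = -8.87*0.35^i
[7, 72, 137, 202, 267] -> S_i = 7 + 65*i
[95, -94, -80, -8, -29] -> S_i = Random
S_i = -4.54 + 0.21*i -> [-4.54, -4.33, -4.12, -3.91, -3.7]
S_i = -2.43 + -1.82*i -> [-2.43, -4.25, -6.07, -7.89, -9.71]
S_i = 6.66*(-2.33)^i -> [6.66, -15.52, 36.16, -84.24, 196.29]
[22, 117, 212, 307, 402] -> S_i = 22 + 95*i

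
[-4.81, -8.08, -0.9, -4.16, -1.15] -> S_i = Random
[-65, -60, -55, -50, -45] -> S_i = -65 + 5*i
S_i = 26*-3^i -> [26, -78, 234, -702, 2106]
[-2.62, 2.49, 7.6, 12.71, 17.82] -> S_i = -2.62 + 5.11*i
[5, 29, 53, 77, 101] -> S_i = 5 + 24*i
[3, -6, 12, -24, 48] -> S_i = 3*-2^i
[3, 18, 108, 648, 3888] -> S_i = 3*6^i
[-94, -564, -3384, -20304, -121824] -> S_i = -94*6^i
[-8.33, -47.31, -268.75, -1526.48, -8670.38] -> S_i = -8.33*5.68^i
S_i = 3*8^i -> [3, 24, 192, 1536, 12288]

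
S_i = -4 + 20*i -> [-4, 16, 36, 56, 76]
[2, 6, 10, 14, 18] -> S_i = 2 + 4*i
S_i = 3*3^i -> [3, 9, 27, 81, 243]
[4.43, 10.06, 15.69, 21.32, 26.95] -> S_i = 4.43 + 5.63*i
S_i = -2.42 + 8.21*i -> [-2.42, 5.79, 14.0, 22.21, 30.42]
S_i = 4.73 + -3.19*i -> [4.73, 1.54, -1.65, -4.84, -8.03]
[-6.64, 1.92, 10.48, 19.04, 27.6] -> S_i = -6.64 + 8.56*i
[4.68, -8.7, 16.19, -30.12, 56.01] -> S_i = 4.68*(-1.86)^i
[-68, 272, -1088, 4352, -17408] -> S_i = -68*-4^i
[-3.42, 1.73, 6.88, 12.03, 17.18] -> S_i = -3.42 + 5.15*i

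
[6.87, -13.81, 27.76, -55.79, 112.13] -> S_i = 6.87*(-2.01)^i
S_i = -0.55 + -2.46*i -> [-0.55, -3.01, -5.47, -7.93, -10.39]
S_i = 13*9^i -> [13, 117, 1053, 9477, 85293]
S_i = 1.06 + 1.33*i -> [1.06, 2.39, 3.72, 5.05, 6.38]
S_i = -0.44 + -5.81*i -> [-0.44, -6.25, -12.06, -17.87, -23.68]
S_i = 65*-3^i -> [65, -195, 585, -1755, 5265]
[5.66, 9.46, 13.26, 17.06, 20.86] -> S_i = 5.66 + 3.80*i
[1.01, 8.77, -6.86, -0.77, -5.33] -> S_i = Random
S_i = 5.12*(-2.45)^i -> [5.12, -12.54, 30.73, -75.3, 184.47]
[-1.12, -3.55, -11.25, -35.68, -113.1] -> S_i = -1.12*3.17^i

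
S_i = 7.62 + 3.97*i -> [7.62, 11.59, 15.56, 19.53, 23.5]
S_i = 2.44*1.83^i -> [2.44, 4.47, 8.17, 14.95, 27.36]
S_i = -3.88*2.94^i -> [-3.88, -11.41, -33.54, -98.6, -289.88]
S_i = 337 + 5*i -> [337, 342, 347, 352, 357]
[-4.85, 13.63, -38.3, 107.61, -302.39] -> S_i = -4.85*(-2.81)^i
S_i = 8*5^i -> [8, 40, 200, 1000, 5000]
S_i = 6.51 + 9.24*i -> [6.51, 15.75, 24.99, 34.23, 43.47]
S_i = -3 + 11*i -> [-3, 8, 19, 30, 41]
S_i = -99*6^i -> [-99, -594, -3564, -21384, -128304]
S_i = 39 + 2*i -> [39, 41, 43, 45, 47]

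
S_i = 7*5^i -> [7, 35, 175, 875, 4375]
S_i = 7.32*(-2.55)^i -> [7.32, -18.67, 47.6, -121.38, 309.51]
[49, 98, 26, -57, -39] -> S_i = Random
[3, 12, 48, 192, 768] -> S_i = 3*4^i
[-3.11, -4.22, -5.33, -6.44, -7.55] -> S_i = -3.11 + -1.11*i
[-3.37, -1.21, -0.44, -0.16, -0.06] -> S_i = -3.37*0.36^i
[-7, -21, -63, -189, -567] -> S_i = -7*3^i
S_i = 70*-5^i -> [70, -350, 1750, -8750, 43750]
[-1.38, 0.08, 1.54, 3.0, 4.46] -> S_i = -1.38 + 1.46*i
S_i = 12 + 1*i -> [12, 13, 14, 15, 16]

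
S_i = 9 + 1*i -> [9, 10, 11, 12, 13]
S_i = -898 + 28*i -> [-898, -870, -842, -814, -786]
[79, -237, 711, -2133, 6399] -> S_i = 79*-3^i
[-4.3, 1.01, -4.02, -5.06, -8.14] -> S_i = Random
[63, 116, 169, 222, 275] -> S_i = 63 + 53*i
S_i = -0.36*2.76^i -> [-0.36, -0.99, -2.74, -7.57, -20.89]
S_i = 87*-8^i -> [87, -696, 5568, -44544, 356352]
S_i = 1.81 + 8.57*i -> [1.81, 10.38, 18.95, 27.52, 36.09]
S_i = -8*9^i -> [-8, -72, -648, -5832, -52488]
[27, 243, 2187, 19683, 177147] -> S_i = 27*9^i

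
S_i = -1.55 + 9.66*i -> [-1.55, 8.11, 17.77, 27.43, 37.09]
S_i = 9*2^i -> [9, 18, 36, 72, 144]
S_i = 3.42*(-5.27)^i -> [3.42, -18.02, 94.98, -500.56, 2637.96]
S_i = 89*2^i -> [89, 178, 356, 712, 1424]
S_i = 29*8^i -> [29, 232, 1856, 14848, 118784]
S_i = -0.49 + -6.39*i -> [-0.49, -6.88, -13.27, -19.66, -26.05]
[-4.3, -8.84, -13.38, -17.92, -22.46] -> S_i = -4.30 + -4.54*i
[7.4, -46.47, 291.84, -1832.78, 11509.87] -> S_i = 7.40*(-6.28)^i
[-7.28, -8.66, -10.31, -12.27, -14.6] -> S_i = -7.28*1.19^i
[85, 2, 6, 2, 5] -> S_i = Random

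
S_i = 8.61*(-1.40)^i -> [8.61, -12.05, 16.88, -23.63, 33.08]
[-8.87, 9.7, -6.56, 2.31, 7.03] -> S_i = Random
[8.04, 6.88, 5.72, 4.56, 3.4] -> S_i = 8.04 + -1.16*i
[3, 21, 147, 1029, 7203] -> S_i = 3*7^i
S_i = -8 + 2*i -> [-8, -6, -4, -2, 0]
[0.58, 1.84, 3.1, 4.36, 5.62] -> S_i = 0.58 + 1.26*i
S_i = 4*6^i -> [4, 24, 144, 864, 5184]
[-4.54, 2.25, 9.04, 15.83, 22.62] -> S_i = -4.54 + 6.79*i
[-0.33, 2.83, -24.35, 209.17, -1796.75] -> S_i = -0.33*(-8.59)^i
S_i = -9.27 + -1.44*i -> [-9.27, -10.71, -12.15, -13.59, -15.03]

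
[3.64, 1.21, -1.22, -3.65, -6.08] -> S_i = 3.64 + -2.43*i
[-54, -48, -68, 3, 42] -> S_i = Random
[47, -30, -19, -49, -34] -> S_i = Random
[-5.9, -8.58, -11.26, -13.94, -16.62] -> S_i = -5.90 + -2.68*i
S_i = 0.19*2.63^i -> [0.19, 0.5, 1.31, 3.46, 9.09]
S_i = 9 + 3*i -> [9, 12, 15, 18, 21]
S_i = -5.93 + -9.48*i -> [-5.93, -15.41, -24.89, -34.37, -43.85]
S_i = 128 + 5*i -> [128, 133, 138, 143, 148]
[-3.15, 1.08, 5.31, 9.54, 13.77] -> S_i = -3.15 + 4.23*i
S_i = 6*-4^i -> [6, -24, 96, -384, 1536]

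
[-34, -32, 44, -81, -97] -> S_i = Random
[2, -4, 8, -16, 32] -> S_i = 2*-2^i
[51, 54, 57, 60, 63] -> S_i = 51 + 3*i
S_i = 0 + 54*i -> [0, 54, 108, 162, 216]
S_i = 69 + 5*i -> [69, 74, 79, 84, 89]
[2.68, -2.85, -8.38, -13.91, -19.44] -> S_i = 2.68 + -5.53*i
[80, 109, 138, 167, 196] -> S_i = 80 + 29*i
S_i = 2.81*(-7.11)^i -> [2.81, -19.98, 142.05, -1009.99, 7181.0]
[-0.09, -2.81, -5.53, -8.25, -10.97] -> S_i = -0.09 + -2.72*i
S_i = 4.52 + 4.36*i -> [4.52, 8.88, 13.24, 17.6, 21.96]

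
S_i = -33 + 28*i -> [-33, -5, 23, 51, 79]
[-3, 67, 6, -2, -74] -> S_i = Random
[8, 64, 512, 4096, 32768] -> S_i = 8*8^i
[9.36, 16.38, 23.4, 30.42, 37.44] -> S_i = 9.36 + 7.02*i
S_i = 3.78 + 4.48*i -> [3.78, 8.26, 12.74, 17.22, 21.7]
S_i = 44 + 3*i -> [44, 47, 50, 53, 56]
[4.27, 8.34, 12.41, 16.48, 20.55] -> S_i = 4.27 + 4.07*i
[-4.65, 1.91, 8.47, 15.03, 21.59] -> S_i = -4.65 + 6.56*i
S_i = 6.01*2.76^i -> [6.01, 16.59, 45.78, 126.36, 348.75]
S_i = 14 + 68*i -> [14, 82, 150, 218, 286]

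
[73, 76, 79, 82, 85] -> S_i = 73 + 3*i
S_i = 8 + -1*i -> [8, 7, 6, 5, 4]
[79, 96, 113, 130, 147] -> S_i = 79 + 17*i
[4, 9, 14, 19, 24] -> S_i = 4 + 5*i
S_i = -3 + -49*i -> [-3, -52, -101, -150, -199]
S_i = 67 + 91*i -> [67, 158, 249, 340, 431]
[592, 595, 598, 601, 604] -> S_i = 592 + 3*i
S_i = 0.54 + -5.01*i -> [0.54, -4.47, -9.48, -14.49, -19.5]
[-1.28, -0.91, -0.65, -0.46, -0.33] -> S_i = -1.28*0.71^i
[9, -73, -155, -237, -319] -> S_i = 9 + -82*i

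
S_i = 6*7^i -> [6, 42, 294, 2058, 14406]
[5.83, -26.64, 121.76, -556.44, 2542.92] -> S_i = 5.83*(-4.57)^i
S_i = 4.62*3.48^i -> [4.62, 16.08, 55.95, 194.71, 677.58]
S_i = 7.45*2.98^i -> [7.45, 22.2, 66.16, 197.15, 587.52]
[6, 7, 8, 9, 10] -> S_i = 6 + 1*i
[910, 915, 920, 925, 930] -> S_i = 910 + 5*i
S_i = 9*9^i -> [9, 81, 729, 6561, 59049]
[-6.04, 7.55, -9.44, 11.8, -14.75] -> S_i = -6.04*(-1.25)^i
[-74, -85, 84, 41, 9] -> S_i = Random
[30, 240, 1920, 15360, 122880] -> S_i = 30*8^i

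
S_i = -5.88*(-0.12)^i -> [-5.88, 0.71, -0.08, 0.01, -0.0]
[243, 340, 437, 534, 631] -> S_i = 243 + 97*i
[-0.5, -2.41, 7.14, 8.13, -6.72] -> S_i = Random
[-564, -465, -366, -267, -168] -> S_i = -564 + 99*i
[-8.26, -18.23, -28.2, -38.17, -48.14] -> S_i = -8.26 + -9.97*i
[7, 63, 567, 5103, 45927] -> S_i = 7*9^i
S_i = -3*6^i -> [-3, -18, -108, -648, -3888]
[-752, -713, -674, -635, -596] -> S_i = -752 + 39*i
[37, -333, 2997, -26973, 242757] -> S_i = 37*-9^i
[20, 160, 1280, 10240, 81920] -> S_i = 20*8^i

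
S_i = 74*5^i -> [74, 370, 1850, 9250, 46250]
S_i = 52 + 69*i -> [52, 121, 190, 259, 328]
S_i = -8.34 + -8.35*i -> [-8.34, -16.69, -25.04, -33.39, -41.74]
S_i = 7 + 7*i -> [7, 14, 21, 28, 35]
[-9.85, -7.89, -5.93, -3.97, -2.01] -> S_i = -9.85 + 1.96*i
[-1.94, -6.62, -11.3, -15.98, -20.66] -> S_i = -1.94 + -4.68*i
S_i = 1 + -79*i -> [1, -78, -157, -236, -315]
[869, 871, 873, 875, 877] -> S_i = 869 + 2*i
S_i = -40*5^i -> [-40, -200, -1000, -5000, -25000]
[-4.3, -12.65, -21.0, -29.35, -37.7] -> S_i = -4.30 + -8.35*i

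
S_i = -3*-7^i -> [-3, 21, -147, 1029, -7203]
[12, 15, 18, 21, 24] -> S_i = 12 + 3*i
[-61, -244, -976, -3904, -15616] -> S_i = -61*4^i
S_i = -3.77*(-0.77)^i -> [-3.77, 2.9, -2.24, 1.72, -1.33]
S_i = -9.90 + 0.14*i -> [-9.9, -9.76, -9.62, -9.48, -9.34]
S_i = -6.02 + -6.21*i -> [-6.02, -12.23, -18.44, -24.65, -30.86]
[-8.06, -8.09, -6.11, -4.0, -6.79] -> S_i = Random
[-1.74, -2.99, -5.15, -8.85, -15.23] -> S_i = -1.74*1.72^i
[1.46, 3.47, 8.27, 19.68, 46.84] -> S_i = 1.46*2.38^i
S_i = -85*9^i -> [-85, -765, -6885, -61965, -557685]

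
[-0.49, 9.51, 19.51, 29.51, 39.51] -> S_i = -0.49 + 10.00*i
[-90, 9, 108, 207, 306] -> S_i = -90 + 99*i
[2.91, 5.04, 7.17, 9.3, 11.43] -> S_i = 2.91 + 2.13*i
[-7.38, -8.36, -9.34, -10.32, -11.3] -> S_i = -7.38 + -0.98*i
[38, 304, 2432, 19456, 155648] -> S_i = 38*8^i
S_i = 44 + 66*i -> [44, 110, 176, 242, 308]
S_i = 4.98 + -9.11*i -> [4.98, -4.13, -13.24, -22.35, -31.46]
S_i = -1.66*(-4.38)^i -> [-1.66, 7.27, -31.85, 139.49, -610.95]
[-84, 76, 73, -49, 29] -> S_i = Random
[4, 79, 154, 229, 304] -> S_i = 4 + 75*i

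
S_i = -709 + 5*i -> [-709, -704, -699, -694, -689]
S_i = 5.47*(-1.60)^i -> [5.47, -8.75, 14.0, -22.41, 35.85]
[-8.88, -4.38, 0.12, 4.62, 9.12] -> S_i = -8.88 + 4.50*i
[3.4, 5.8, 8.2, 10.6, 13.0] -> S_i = 3.40 + 2.40*i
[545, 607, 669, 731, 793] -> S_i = 545 + 62*i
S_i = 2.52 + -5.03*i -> [2.52, -2.51, -7.54, -12.57, -17.6]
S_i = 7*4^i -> [7, 28, 112, 448, 1792]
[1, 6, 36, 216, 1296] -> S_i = 1*6^i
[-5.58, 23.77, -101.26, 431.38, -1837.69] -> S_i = -5.58*(-4.26)^i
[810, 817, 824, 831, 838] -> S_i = 810 + 7*i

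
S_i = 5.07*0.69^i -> [5.07, 3.5, 2.41, 1.67, 1.15]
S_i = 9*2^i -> [9, 18, 36, 72, 144]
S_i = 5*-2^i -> [5, -10, 20, -40, 80]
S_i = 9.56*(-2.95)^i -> [9.56, -28.2, 83.2, -245.43, 724.01]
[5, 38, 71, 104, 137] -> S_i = 5 + 33*i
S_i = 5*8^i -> [5, 40, 320, 2560, 20480]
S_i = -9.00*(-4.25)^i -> [-9.0, 38.25, -162.56, 690.89, -2936.29]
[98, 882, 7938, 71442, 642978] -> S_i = 98*9^i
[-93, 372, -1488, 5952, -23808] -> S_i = -93*-4^i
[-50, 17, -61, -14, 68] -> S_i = Random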